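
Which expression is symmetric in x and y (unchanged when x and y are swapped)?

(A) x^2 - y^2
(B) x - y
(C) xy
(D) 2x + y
C

A symmetric expression is unchanged when the variables are permuted; here the transformation to test is the swap (x, y) -> (y, x).
Substitute the transformed coordinates into each option and compare with the original:
(A) x^2 - y^2  ->  (y)^2 - (x)^2 = -x^2 + y^2   [differs from x^2 - y^2: not invariant]
(B) x - y  ->  (y) - (x) = -x + y   [differs from x - y: not invariant]
(C) xy  ->  (y)(x) = xy   [equals xy: invariant]
(D) 2x + y  ->  2(y) + (x) = x + 2y   [differs from 2x + y: not invariant]

Only option (C), xy, is unchanged by the transformation.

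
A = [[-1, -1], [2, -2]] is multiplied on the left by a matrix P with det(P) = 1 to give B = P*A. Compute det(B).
4

By the multiplicative property of determinants, det(B) = det(P*A) = det(P) * det(A) = det(A),
so the determinant is invariant under multiplication by any determinant-1 matrix; we just need det(A).

det(A) = (-1)(-2) - (-1)(2) = 2 - (-2) = 4

Therefore det(B) = 1 * 4 = 4.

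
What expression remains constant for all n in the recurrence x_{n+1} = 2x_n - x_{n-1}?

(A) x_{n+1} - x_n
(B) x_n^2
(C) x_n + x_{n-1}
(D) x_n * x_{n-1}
A

For the recurrence x_{n+1} = 2x_n - x_{n-1}:

If x_{n+1} = 2x_n - x_{n-1}, then:
x_{n+1} - x_n = x_n - x_{n-1}
The first difference is constant throughout the sequence.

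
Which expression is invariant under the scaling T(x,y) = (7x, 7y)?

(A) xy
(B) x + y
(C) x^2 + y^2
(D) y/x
D

Under the uniform scaling T(x,y) = (7x, 7y):
Substitute the transformed coordinates into each option and compare with the original:
(A) xy  ->  (7x)(7y) = 49xy   [differs from xy: not invariant]
(B) x + y  ->  (7x) + (7y) = 7x + 7y   [differs from x + y: not invariant]
(C) x^2 + y^2  ->  (7x)^2 + (7y)^2 = 49x^2 + 49y^2   [differs from x^2 + y^2: not invariant]
(D) y/x  ->  (7y)/(7x) = y/x   [equals y/x: invariant]

Only option (D), y/x, is unchanged by the transformation.
The common factor 7 cancels in a ratio of coordinates, while sums, products and sums of squares pick up factors of 7 or 49.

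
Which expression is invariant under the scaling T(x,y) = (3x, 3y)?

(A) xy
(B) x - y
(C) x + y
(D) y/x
D

Under the uniform scaling T(x,y) = (3x, 3y):
Substitute the transformed coordinates into each option and compare with the original:
(A) xy  ->  (3x)(3y) = 9xy   [differs from xy: not invariant]
(B) x - y  ->  (3x) - (3y) = 3x - 3y   [differs from x - y: not invariant]
(C) x + y  ->  (3x) + (3y) = 3x + 3y   [differs from x + y: not invariant]
(D) y/x  ->  (3y)/(3x) = y/x   [equals y/x: invariant]

Only option (D), y/x, is unchanged by the transformation.
The common factor 3 cancels in a ratio of coordinates, while sums, products and sums of squares pick up factors of 3 or 9.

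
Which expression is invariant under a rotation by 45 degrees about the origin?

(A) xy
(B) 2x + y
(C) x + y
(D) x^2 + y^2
D

A rotation by 45 degrees sends (x, y) to (sqrt(2)x/2 - sqrt(2)y/2, sqrt(2)x/2 + sqrt(2)y/2).
Substitute the transformed coordinates into each option and compare with the original:
(A) xy  ->  (sqrt(2)x/2 - sqrt(2)y/2)(sqrt(2)x/2 + sqrt(2)y/2) = x^2/2 - y^2/2   [differs from xy: not invariant]
(B) 2x + y  ->  2(sqrt(2)x/2 - sqrt(2)y/2) + (sqrt(2)x/2 + sqrt(2)y/2) = 3sqrt(2)x/2 - sqrt(2)y/2   [differs from 2x + y: not invariant]
(C) x + y  ->  (sqrt(2)x/2 - sqrt(2)y/2) + (sqrt(2)x/2 + sqrt(2)y/2) = sqrt(2)x   [differs from x + y: not invariant]
(D) x^2 + y^2  ->  (sqrt(2)x/2 - sqrt(2)y/2)^2 + (sqrt(2)x/2 + sqrt(2)y/2)^2 = x^2 + y^2   [equals x^2 + y^2: invariant]

Only option (D), x^2 + y^2, is unchanged by the transformation.
Geometrically, x^2 + y^2 is the squared distance from the origin, which every rotation about the origin preserves.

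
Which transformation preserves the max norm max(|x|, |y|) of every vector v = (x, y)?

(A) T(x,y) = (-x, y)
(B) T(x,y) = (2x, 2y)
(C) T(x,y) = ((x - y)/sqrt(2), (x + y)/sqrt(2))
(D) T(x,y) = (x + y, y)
A

A transformation preserves a norm if ||T(v)|| = ||v|| for every v; a single vector where the norm changes rules an option out.

(A) T(x,y) = (-x, y): preserves the norm -- it only permutes the coordinates and/or flips signs, which leaves max(|x|, |y|) unchanged.
(B) T(x,y) = (2x, 2y): v = (1, 0) has norm max(|1|, |0|) = 1, but T(v) = (2, 0) has norm 2 -- not preserved.
(C) T(x,y) = ((x - y)/sqrt(2), (x + y)/sqrt(2)): v = (1, 0) has norm max(|1|, |0|) = 1, but T(v) = (sqrt(2)/2, sqrt(2)/2) has norm sqrt(2)/2 -- not preserved.
(D) T(x,y) = (x + y, y): v = (1, 1) has norm max(|1|, |1|) = 1, but T(v) = (2, 1) has norm 2 -- not preserved.

Therefore the answer is (A).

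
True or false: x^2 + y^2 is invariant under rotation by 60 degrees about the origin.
True

Applying rotation by 60 degrees: x' = x*cos(60 degrees) - y*sin(60 degrees) = x/2 - sqrt(3)y/2, y' = x*sin(60 degrees) + y*cos(60 degrees) = sqrt(3)x/2 + y/2

Substituting into x^2 + y^2:
(x/2 - sqrt(3)y/2)^2 + (sqrt(3)x/2 + y/2)^2
= x^2 + y^2

This equals the original expression x^2 + y^2, so it IS invariant.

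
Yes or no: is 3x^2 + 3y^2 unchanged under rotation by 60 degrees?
Yes

Applying rotation by 60 degrees: x' = x*cos(60 degrees) - y*sin(60 degrees) = x/2 - sqrt(3)y/2, y' = x*sin(60 degrees) + y*cos(60 degrees) = sqrt(3)x/2 + y/2

Substituting into 3x^2 + 3y^2:
3(x/2 - sqrt(3)y/2)^2 + 3(sqrt(3)x/2 + y/2)^2
= 3x^2 + 3y^2

This equals the original expression 3x^2 + 3y^2, so it IS invariant.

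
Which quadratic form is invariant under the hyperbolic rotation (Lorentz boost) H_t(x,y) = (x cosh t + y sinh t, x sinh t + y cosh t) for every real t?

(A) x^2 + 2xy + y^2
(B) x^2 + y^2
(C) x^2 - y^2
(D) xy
C

Write x' = x cosh t + y sinh t, y' = x sinh t + y cosh t and substitute into each option:
(A) x^2 + 2xy + y^2: (x' + y')^2 with x' + y' = (x + y)(cosh t + sinh t) = (x + y)e^t, so it becomes (x + y)^2 e^(2t)   [not invariant for t != 0]
(B) x^2 + y^2: (x cosh t + y sinh t)^2 + (x sinh t + y cosh t)^2 = (x^2 + y^2)(cosh^2 t + sinh^2 t) + 4xy sinh t cosh t = (x^2 + y^2) cosh 2t + 2xy sinh 2t   [not invariant for t != 0]
(C) x^2 - y^2: (x cosh t + y sinh t)^2 - (x sinh t + y cosh t)^2 = x^2(cosh^2 t - sinh^2 t) + 2xy(cosh t sinh t - sinh t cosh t) + y^2(sinh^2 t - cosh^2 t) = x^2 - y^2   [invariant, using cosh^2 t - sinh^2 t = 1]
(D) xy: (x cosh t + y sinh t)(x sinh t + y cosh t) = xy(cosh^2 t + sinh^2 t) + (x^2 + y^2) sinh t cosh t = xy cosh 2t + (x^2 + y^2)(sinh 2t)/2   [not invariant for t != 0]

Only (C) x^2 - y^2 is unchanged; it is the Minkowski form preserved by Lorentz boosts, just as x^2 + y^2 is preserved by ordinary rotations.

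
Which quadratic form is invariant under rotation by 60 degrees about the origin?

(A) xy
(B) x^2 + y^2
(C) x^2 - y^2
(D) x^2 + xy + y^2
B

Rotation by 60 degrees sends (x, y) to (x/2 - sqrt(3)y/2, sqrt(3)x/2 + y/2).
Substitute the transformed coordinates into each option and compare with the original:
(A) xy  ->  (x/2 - sqrt(3)y/2)(sqrt(3)x/2 + y/2) = sqrt(3)x^2/4 - xy/2 - sqrt(3)y^2/4   [differs from xy: not invariant]
(B) x^2 + y^2  ->  (x/2 - sqrt(3)y/2)^2 + (sqrt(3)x/2 + y/2)^2 = x^2 + y^2   [equals x^2 + y^2: invariant]
(C) x^2 - y^2  ->  (x/2 - sqrt(3)y/2)^2 - (sqrt(3)x/2 + y/2)^2 = -x^2/2 - sqrt(3)xy + y^2/2   [differs from x^2 - y^2: not invariant]
(D) x^2 + xy + y^2  ->  (x/2 - sqrt(3)y/2)^2 + (x/2 - sqrt(3)y/2)(sqrt(3)x/2 + y/2) + (sqrt(3)x/2 + y/2)^2 = sqrt(3)x^2/4 + x^2 - xy/2 - sqrt(3)y^2/4 + y^2   [differs from x^2 + xy + y^2: not invariant]

Only option (B), x^2 + y^2, is unchanged by the transformation.
x^2 + y^2 is the squared distance from the origin, which rotations preserve.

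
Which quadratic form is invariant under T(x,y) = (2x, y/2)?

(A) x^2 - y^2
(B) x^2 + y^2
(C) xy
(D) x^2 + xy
C

T multiplies x by 2 and divides y by 2.
Substitute the transformed coordinates into each option and compare with the original:
(A) x^2 - y^2  ->  (2x)^2 - (y/2)^2 = 4x^2 - y^2/4   [differs from x^2 - y^2: not invariant]
(B) x^2 + y^2  ->  (2x)^2 + (y/2)^2 = 4x^2 + y^2/4   [differs from x^2 + y^2: not invariant]
(C) xy  ->  (2x)(y/2) = xy   [equals xy: invariant]
(D) x^2 + xy  ->  (2x)^2 + (2x)(y/2) = 4x^2 + xy   [differs from x^2 + xy: not invariant]

Only option (C), xy, is unchanged by the transformation.
The factors 2 and 1/2 cancel only in the pure product xy.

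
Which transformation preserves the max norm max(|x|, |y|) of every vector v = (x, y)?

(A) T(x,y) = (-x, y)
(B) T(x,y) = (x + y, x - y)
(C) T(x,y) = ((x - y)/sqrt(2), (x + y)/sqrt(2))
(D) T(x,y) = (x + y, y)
A

A transformation preserves a norm if ||T(v)|| = ||v|| for every v; a single vector where the norm changes rules an option out.

(A) T(x,y) = (-x, y): preserves the norm -- it only permutes the coordinates and/or flips signs, which leaves max(|x|, |y|) unchanged.
(B) T(x,y) = (x + y, x - y): v = (1, 1) has norm max(|1|, |1|) = 1, but T(v) = (2, 0) has norm 2 -- not preserved.
(C) T(x,y) = ((x - y)/sqrt(2), (x + y)/sqrt(2)): v = (1, 0) has norm max(|1|, |0|) = 1, but T(v) = (sqrt(2)/2, sqrt(2)/2) has norm sqrt(2)/2 -- not preserved.
(D) T(x,y) = (x + y, y): v = (1, 1) has norm max(|1|, |1|) = 1, but T(v) = (2, 1) has norm 2 -- not preserved.

Therefore the answer is (A).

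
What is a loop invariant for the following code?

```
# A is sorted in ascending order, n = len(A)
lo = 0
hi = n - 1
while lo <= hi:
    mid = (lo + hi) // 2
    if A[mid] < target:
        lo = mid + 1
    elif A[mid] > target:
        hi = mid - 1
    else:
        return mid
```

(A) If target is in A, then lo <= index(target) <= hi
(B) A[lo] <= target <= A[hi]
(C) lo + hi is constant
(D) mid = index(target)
A

A loop invariant must hold before the first iteration and be re-established by every execution of the body.

(A) If target is in A, then lo <= index(target) <= hi: Before the loop [lo, hi] = [0, n-1] covers every index. When A[mid] < target, sortedness puts target strictly to the right of mid, so setting lo = mid + 1 keeps index(target) in [lo, hi]; symmetrically for hi = mid - 1. Hence 'if target is in A then lo <= index(target) <= hi' holds after every iteration, and when lo > hi it proves target is absent.

The other options fail:
(B) A[lo] <= target <= A[hi]: fails when target is not in A (e.g. target < A[0] already violates it before the loop), so it is not maintained in general.
(C) lo + hi is constant: each iteration moves exactly one of lo, hi, so lo + hi changes (e.g. 0 + (n-1) becomes (mid+1) + (n-1)).
(D) mid = index(target): mid is just the current probe; it equals index(target) only on the iteration that returns.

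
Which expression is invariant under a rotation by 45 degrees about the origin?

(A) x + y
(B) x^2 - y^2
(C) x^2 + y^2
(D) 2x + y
C

A rotation by 45 degrees sends (x, y) to (sqrt(2)x/2 - sqrt(2)y/2, sqrt(2)x/2 + sqrt(2)y/2).
Substitute the transformed coordinates into each option and compare with the original:
(A) x + y  ->  (sqrt(2)x/2 - sqrt(2)y/2) + (sqrt(2)x/2 + sqrt(2)y/2) = sqrt(2)x   [differs from x + y: not invariant]
(B) x^2 - y^2  ->  (sqrt(2)x/2 - sqrt(2)y/2)^2 - (sqrt(2)x/2 + sqrt(2)y/2)^2 = -2xy   [differs from x^2 - y^2: not invariant]
(C) x^2 + y^2  ->  (sqrt(2)x/2 - sqrt(2)y/2)^2 + (sqrt(2)x/2 + sqrt(2)y/2)^2 = x^2 + y^2   [equals x^2 + y^2: invariant]
(D) 2x + y  ->  2(sqrt(2)x/2 - sqrt(2)y/2) + (sqrt(2)x/2 + sqrt(2)y/2) = 3sqrt(2)x/2 - sqrt(2)y/2   [differs from 2x + y: not invariant]

Only option (C), x^2 + y^2, is unchanged by the transformation.
Geometrically, x^2 + y^2 is the squared distance from the origin, which every rotation about the origin preserves.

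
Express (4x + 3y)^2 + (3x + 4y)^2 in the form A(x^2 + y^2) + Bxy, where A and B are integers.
25(x^2 + y^2) + 48xy

Expanding: (4x + 3y)^2 = 16x^2 + 24xy + 9y^2
(3x + 4y)^2 = 9x^2 + 24xy + 16y^2
Sum = (16+9)(x^2+y^2) + 48xy = 25(x^2 + y^2) + 48xy
This is symmetric in x and y.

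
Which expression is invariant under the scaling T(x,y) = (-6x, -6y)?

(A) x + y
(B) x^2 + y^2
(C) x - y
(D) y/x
D

Under the uniform scaling T(x,y) = (-6x, -6y):
Substitute the transformed coordinates into each option and compare with the original:
(A) x + y  ->  (-6x) + (-6y) = -6x - 6y   [differs from x + y: not invariant]
(B) x^2 + y^2  ->  (-6x)^2 + (-6y)^2 = 36x^2 + 36y^2   [differs from x^2 + y^2: not invariant]
(C) x - y  ->  (-6x) - (-6y) = -6x + 6y   [differs from x - y: not invariant]
(D) y/x  ->  (-6y)/(-6x) = y/x   [equals y/x: invariant]

Only option (D), y/x, is unchanged by the transformation.
The common factor -6 cancels in a ratio of coordinates, while sums, products and sums of squares pick up factors of -6 or 36.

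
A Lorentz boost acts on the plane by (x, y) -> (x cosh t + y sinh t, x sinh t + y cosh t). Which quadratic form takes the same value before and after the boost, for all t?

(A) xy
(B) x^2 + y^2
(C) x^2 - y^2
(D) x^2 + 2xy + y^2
C

Write x' = x cosh t + y sinh t, y' = x sinh t + y cosh t and substitute into each option:
(A) xy: (x cosh t + y sinh t)(x sinh t + y cosh t) = xy(cosh^2 t + sinh^2 t) + (x^2 + y^2) sinh t cosh t = xy cosh 2t + (x^2 + y^2)(sinh 2t)/2   [not invariant for t != 0]
(B) x^2 + y^2: (x cosh t + y sinh t)^2 + (x sinh t + y cosh t)^2 = (x^2 + y^2)(cosh^2 t + sinh^2 t) + 4xy sinh t cosh t = (x^2 + y^2) cosh 2t + 2xy sinh 2t   [not invariant for t != 0]
(C) x^2 - y^2: (x cosh t + y sinh t)^2 - (x sinh t + y cosh t)^2 = x^2(cosh^2 t - sinh^2 t) + 2xy(cosh t sinh t - sinh t cosh t) + y^2(sinh^2 t - cosh^2 t) = x^2 - y^2   [invariant, using cosh^2 t - sinh^2 t = 1]
(D) x^2 + 2xy + y^2: (x' + y')^2 with x' + y' = (x + y)(cosh t + sinh t) = (x + y)e^t, so it becomes (x + y)^2 e^(2t)   [not invariant for t != 0]

Only (C) x^2 - y^2 is unchanged; it is the Minkowski form preserved by Lorentz boosts, just as x^2 + y^2 is preserved by ordinary rotations.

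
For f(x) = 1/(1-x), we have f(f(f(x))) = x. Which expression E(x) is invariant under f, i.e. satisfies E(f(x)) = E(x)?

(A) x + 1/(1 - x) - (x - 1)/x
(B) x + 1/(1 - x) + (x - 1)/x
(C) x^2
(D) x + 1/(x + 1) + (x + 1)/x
B

Replace x by f(x) = 1/(1 - x) in each option and simplify. As a quick numerical cross-check, also compare E(4) with E(f(4)) = E(-1/3).

(A) x + 1/(1 - x) - (x - 1)/x  ->  (1/(1 - x)) + 1/(1 - (1/(1 - x))) - ((1/(1 - x)) - 1)/(1/(1 - x)) = (x^2(1 - x) - x + (x - 1)^2)/(x(x - 1)); check: E(4) = 35/12 but E(-1/3) = -43/12.   [not invariant]
(B) x + 1/(1 - x) + (x - 1)/x  ->  (1/(1 - x)) + 1/(1 - (1/(1 - x))) + ((1/(1 - x)) - 1)/(1/(1 - x)), which simplifies back to x + 1/(1 - x) + (x - 1)/x; check: E(4) = 53/12, E(-1/3) = 53/12.   [invariant]
(C) x^2  ->  (1/(1 - x))^2 = (x - 1)^(-2); check: E(4) = 16 but E(-1/3) = 1/9.   [not invariant]
(D) x + 1/(x + 1) + (x + 1)/x  ->  (1/(1 - x)) + 1/((1/(1 - x)) + 1) + ((1/(1 - x)) + 1)/(1/(1 - x)) = (-x^3 + 6x^2 - 11x + 7)/(x^2 - 3x + 2); check: E(4) = 109/20 but E(-1/3) = -5/6.   [not invariant]

Only (B) is unchanged. Indeed f(f(x)) = 1/(1 - 1/(1-x)) = (1-x)/(-x) = (x-1)/x, so E(x) = x + f(x) + f(f(x)) is the sum over the whole 3-cycle; applying f just permutes the three terms cyclically (x -> f(x) -> f(f(x)) -> x), leaving the sum unchanged.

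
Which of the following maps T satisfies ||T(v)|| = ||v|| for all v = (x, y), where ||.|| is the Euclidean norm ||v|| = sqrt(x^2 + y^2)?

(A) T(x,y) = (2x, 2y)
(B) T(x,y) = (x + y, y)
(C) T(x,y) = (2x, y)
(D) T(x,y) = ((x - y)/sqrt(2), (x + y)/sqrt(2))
D

A transformation preserves a norm if ||T(v)|| = ||v|| for every v; a single vector where the norm changes rules an option out.

(A) T(x,y) = (2x, 2y): v = (1, 0) has norm sqrt((1)^2 + (0)^2) = 1, but T(v) = (2, 0) has norm 2 -- not preserved.
(B) T(x,y) = (x + y, y): v = (0, 1) has norm sqrt((0)^2 + (1)^2) = 1, but T(v) = (1, 1) has norm sqrt(2) -- not preserved.
(C) T(x,y) = (2x, y): v = (1, 0) has norm sqrt((1)^2 + (0)^2) = 1, but T(v) = (2, 0) has norm 2 -- not preserved.
(D) T(x,y) = ((x - y)/sqrt(2), (x + y)/sqrt(2)): preserves the norm -- it is an orthogonal map (a rotation/reflection), and (sqrt(2)(x - y)/2)^2 + (sqrt(2)(x + y)/2)^2 simplifies to x^2 + y^2.

Therefore the answer is (D).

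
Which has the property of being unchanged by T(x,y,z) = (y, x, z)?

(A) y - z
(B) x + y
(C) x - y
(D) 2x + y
B

Apply T(x,y,z) = (y, x, z) to each option, i.e. replace (x, y, z) by the transformed coordinates.
Substitute the transformed coordinates into each option and compare with the original:
(A) y - z  ->  (x) - (z) = x - z   [differs from y - z: not invariant]
(B) x + y  ->  (y) + (x) = x + y   [equals x + y: invariant]
(C) x - y  ->  (y) - (x) = -x + y   [differs from x - y: not invariant]
(D) 2x + y  ->  2(y) + (x) = x + 2y   [differs from 2x + y: not invariant]

Only option (B), x + y, is unchanged by the transformation.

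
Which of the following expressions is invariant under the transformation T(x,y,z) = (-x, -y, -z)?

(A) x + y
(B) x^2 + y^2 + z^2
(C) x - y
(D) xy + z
B

Apply T(x,y,z) = (-x, -y, -z) to each option, i.e. replace (x, y, z) by the transformed coordinates.
Substitute the transformed coordinates into each option and compare with the original:
(A) x + y  ->  (-x) + (-y) = -x - y   [differs from x + y: not invariant]
(B) x^2 + y^2 + z^2  ->  (-x)^2 + (-y)^2 + (-z)^2 = x^2 + y^2 + z^2   [equals x^2 + y^2 + z^2: invariant]
(C) x - y  ->  (-x) - (-y) = -x + y   [differs from x - y: not invariant]
(D) xy + z  ->  (-x)(-y) + (-z) = xy - z   [differs from xy + z: not invariant]

Only option (B), x^2 + y^2 + z^2, is unchanged by the transformation.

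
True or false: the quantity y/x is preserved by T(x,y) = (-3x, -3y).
True

Substitute T(x,y) = (-3x, -3y) into the expression and compare with the original.

Original: y/x
After applying T: (-3y)/(-3x) = y/x

This is identical to the original y/x, so the expression is invariant.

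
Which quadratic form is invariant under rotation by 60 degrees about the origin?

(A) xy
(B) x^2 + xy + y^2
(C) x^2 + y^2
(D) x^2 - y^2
C

Rotation by 60 degrees sends (x, y) to (x/2 - sqrt(3)y/2, sqrt(3)x/2 + y/2).
Substitute the transformed coordinates into each option and compare with the original:
(A) xy  ->  (x/2 - sqrt(3)y/2)(sqrt(3)x/2 + y/2) = sqrt(3)x^2/4 - xy/2 - sqrt(3)y^2/4   [differs from xy: not invariant]
(B) x^2 + xy + y^2  ->  (x/2 - sqrt(3)y/2)^2 + (x/2 - sqrt(3)y/2)(sqrt(3)x/2 + y/2) + (sqrt(3)x/2 + y/2)^2 = sqrt(3)x^2/4 + x^2 - xy/2 - sqrt(3)y^2/4 + y^2   [differs from x^2 + xy + y^2: not invariant]
(C) x^2 + y^2  ->  (x/2 - sqrt(3)y/2)^2 + (sqrt(3)x/2 + y/2)^2 = x^2 + y^2   [equals x^2 + y^2: invariant]
(D) x^2 - y^2  ->  (x/2 - sqrt(3)y/2)^2 - (sqrt(3)x/2 + y/2)^2 = -x^2/2 - sqrt(3)xy + y^2/2   [differs from x^2 - y^2: not invariant]

Only option (C), x^2 + y^2, is unchanged by the transformation.
x^2 + y^2 is the squared distance from the origin, which rotations preserve.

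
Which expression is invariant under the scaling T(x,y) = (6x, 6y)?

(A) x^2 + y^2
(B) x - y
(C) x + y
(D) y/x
D

Under the uniform scaling T(x,y) = (6x, 6y):
Substitute the transformed coordinates into each option and compare with the original:
(A) x^2 + y^2  ->  (6x)^2 + (6y)^2 = 36x^2 + 36y^2   [differs from x^2 + y^2: not invariant]
(B) x - y  ->  (6x) - (6y) = 6x - 6y   [differs from x - y: not invariant]
(C) x + y  ->  (6x) + (6y) = 6x + 6y   [differs from x + y: not invariant]
(D) y/x  ->  (6y)/(6x) = y/x   [equals y/x: invariant]

Only option (D), y/x, is unchanged by the transformation.
The common factor 6 cancels in a ratio of coordinates, while sums, products and sums of squares pick up factors of 6 or 36.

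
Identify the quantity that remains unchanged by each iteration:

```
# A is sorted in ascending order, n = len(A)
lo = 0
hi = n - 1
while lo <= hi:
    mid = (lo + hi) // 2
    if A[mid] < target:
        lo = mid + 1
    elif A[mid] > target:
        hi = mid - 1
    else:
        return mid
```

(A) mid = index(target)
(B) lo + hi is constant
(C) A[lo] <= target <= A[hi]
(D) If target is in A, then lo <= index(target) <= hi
D

A loop invariant must hold before the first iteration and be re-established by every execution of the body.

(D) If target is in A, then lo <= index(target) <= hi: Before the loop [lo, hi] = [0, n-1] covers every index. When A[mid] < target, sortedness puts target strictly to the right of mid, so setting lo = mid + 1 keeps index(target) in [lo, hi]; symmetrically for hi = mid - 1. Hence 'if target is in A then lo <= index(target) <= hi' holds after every iteration, and when lo > hi it proves target is absent.

The other options fail:
(A) mid = index(target): mid is just the current probe; it equals index(target) only on the iteration that returns.
(B) lo + hi is constant: each iteration moves exactly one of lo, hi, so lo + hi changes (e.g. 0 + (n-1) becomes (mid+1) + (n-1)).
(C) A[lo] <= target <= A[hi]: fails when target is not in A (e.g. target < A[0] already violates it before the loop), so it is not maintained in general.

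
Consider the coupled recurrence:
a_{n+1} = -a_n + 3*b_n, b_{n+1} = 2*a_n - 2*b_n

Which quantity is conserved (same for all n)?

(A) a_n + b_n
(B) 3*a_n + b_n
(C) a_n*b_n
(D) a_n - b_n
A

Replace a_n by a_{n+1} = -a_n + 3*b_n and b_n by b_{n+1} = 2*a_n - 2*b_n in each option and simplify:
(A) a_n + b_n  ->  (-a_n + 3*b_n) + (2*a_n - 2*b_n) = a_n + b_n   [conserved]
(B) 3*a_n + b_n  ->  3*(-a_n + 3*b_n) + (2*a_n - 2*b_n) = -a_n + 7*b_n   [not conserved]
(C) a_n*b_n  ->  (-a_n + 3*b_n)*(2*a_n - 2*b_n) = -2*a_n^2 + 8*a_n*b_n - 6*b_n^2   [not conserved]
(D) a_n - b_n  ->  (-a_n + 3*b_n) - (2*a_n - 2*b_n) = -3*a_n + 5*b_n   [not conserved]

Only (A) a_n + b_n returns to itself after one step, so it is the conserved quantity.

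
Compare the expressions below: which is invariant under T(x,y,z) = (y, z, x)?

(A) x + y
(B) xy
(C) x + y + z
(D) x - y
C

Apply T(x,y,z) = (y, z, x) to each option, i.e. replace (x, y, z) by the transformed coordinates.
Substitute the transformed coordinates into each option and compare with the original:
(A) x + y  ->  (y) + (z) = y + z   [differs from x + y: not invariant]
(B) xy  ->  (y)(z) = yz   [differs from xy: not invariant]
(C) x + y + z  ->  (y) + (z) + (x) = x + y + z   [equals x + y + z: invariant]
(D) x - y  ->  (y) - (z) = y - z   [differs from x - y: not invariant]

Only option (C), x + y + z, is unchanged by the transformation.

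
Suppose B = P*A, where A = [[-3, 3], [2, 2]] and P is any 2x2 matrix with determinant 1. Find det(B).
-12

By the multiplicative property of determinants, det(B) = det(P*A) = det(P) * det(A) = det(A),
so the determinant is invariant under multiplication by any determinant-1 matrix; we just need det(A).

det(A) = (-3)(2) - (3)(2) = -6 - 6 = -12

Therefore det(B) = 1 * (-12) = -12.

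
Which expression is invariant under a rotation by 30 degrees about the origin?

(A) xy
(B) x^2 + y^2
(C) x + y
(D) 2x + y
B

A rotation by 30 degrees sends (x, y) to (sqrt(3)x/2 - y/2, x/2 + sqrt(3)y/2).
Substitute the transformed coordinates into each option and compare with the original:
(A) xy  ->  (sqrt(3)x/2 - y/2)(x/2 + sqrt(3)y/2) = sqrt(3)x^2/4 + xy/2 - sqrt(3)y^2/4   [differs from xy: not invariant]
(B) x^2 + y^2  ->  (sqrt(3)x/2 - y/2)^2 + (x/2 + sqrt(3)y/2)^2 = x^2 + y^2   [equals x^2 + y^2: invariant]
(C) x + y  ->  (sqrt(3)x/2 - y/2) + (x/2 + sqrt(3)y/2) = x/2 + sqrt(3)x/2 - y/2 + sqrt(3)y/2   [differs from x + y: not invariant]
(D) 2x + y  ->  2(sqrt(3)x/2 - y/2) + (x/2 + sqrt(3)y/2) = x/2 + sqrt(3)x - y + sqrt(3)y/2   [differs from 2x + y: not invariant]

Only option (B), x^2 + y^2, is unchanged by the transformation.
Geometrically, x^2 + y^2 is the squared distance from the origin, which every rotation about the origin preserves.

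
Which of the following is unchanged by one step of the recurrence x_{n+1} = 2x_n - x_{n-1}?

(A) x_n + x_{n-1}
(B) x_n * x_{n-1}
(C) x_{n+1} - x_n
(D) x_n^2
C

For the recurrence x_{n+1} = 2x_n - x_{n-1}:

If x_{n+1} = 2x_n - x_{n-1}, then:
x_{n+1} - x_n = x_n - x_{n-1}
The first difference is constant throughout the sequence.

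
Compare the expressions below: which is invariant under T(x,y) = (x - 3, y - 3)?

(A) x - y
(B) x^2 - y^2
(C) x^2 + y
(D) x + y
A

An expression E(x,y) is invariant under T if E(T(x,y)) = E(x,y). Here T(x,y) = (x - 3, y - 3).
Substitute the transformed coordinates into each option and compare with the original:
(A) x - y  ->  (x - 3) - (y - 3) = x - y   [equals x - y: invariant]
(B) x^2 - y^2  ->  (x - 3)^2 - (y - 3)^2 = x^2 - 6x - y^2 + 6y   [differs from x^2 - y^2: not invariant]
(C) x^2 + y  ->  (x - 3)^2 + (y - 3) = x^2 - 6x + y + 6   [differs from x^2 + y: not invariant]
(D) x + y  ->  (x - 3) + (y - 3) = x + y - 6   [differs from x + y: not invariant]

Only option (A), x - y, is unchanged by the transformation.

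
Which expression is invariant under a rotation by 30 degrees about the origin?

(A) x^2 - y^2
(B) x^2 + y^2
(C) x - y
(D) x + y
B

A rotation by 30 degrees sends (x, y) to (sqrt(3)x/2 - y/2, x/2 + sqrt(3)y/2).
Substitute the transformed coordinates into each option and compare with the original:
(A) x^2 - y^2  ->  (sqrt(3)x/2 - y/2)^2 - (x/2 + sqrt(3)y/2)^2 = x^2/2 - sqrt(3)xy - y^2/2   [differs from x^2 - y^2: not invariant]
(B) x^2 + y^2  ->  (sqrt(3)x/2 - y/2)^2 + (x/2 + sqrt(3)y/2)^2 = x^2 + y^2   [equals x^2 + y^2: invariant]
(C) x - y  ->  (sqrt(3)x/2 - y/2) - (x/2 + sqrt(3)y/2) = -x/2 + sqrt(3)x/2 - sqrt(3)y/2 - y/2   [differs from x - y: not invariant]
(D) x + y  ->  (sqrt(3)x/2 - y/2) + (x/2 + sqrt(3)y/2) = x/2 + sqrt(3)x/2 - y/2 + sqrt(3)y/2   [differs from x + y: not invariant]

Only option (B), x^2 + y^2, is unchanged by the transformation.
Geometrically, x^2 + y^2 is the squared distance from the origin, which every rotation about the origin preserves.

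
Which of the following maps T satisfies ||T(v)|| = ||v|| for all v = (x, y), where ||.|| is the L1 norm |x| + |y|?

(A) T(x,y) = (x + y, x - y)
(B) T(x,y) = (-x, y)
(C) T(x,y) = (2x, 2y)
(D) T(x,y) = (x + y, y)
B

A transformation preserves a norm if ||T(v)|| = ||v|| for every v; a single vector where the norm changes rules an option out.

(A) T(x,y) = (x + y, x - y): v = (1, 0) has norm |1| + |0| = 1, but T(v) = (1, 1) has norm 2 -- not preserved.
(B) T(x,y) = (-x, y): preserves the norm -- it only permutes the coordinates and/or flips signs, which leaves |x| + |y| unchanged.
(C) T(x,y) = (2x, 2y): v = (1, 0) has norm |1| + |0| = 1, but T(v) = (2, 0) has norm 2 -- not preserved.
(D) T(x,y) = (x + y, y): v = (0, 1) has norm |0| + |1| = 1, but T(v) = (1, 1) has norm 2 -- not preserved.

Therefore the answer is (B).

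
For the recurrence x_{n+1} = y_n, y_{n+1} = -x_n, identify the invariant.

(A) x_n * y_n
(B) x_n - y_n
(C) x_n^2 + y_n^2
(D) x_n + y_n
C

For the recurrence x_{n+1} = y_n, y_{n+1} = -x_n:

x_{n+1}^2 + y_{n+1}^2 = y_n^2 + (-x_n)^2 = x_n^2 + y_n^2
The sum of squares is conserved (like energy in a harmonic oscillator).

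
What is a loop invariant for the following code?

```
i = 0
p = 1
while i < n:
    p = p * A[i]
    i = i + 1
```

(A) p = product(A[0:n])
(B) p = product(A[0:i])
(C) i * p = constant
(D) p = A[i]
B

A loop invariant must hold before the first iteration and be re-established by every execution of the body.

(B) p = product(A[0:i]): Initially i = 0 and p = 1 = product of the empty slice A[0:0]. If p = product(A[0:i]) holds at the top of an iteration, the body sets p to product(A[0:i]) * A[i] = product(A[0:i+1]) and then i to i+1, so the property is restored. At exit i = n, giving p = product(A[0:n]).

The other options fail:
(A) p = product(A[0:n]): false before the loop (p = 1, not the full product) -- it only becomes true at exit.
(C) i * p = constant: initially i * p = 0, but after one iteration it is 1 * A[0], which is nonzero in general.
(D) p = A[i]: after the first iteration p = A[0] but i = 1; in general p is a product of several elements, not a single one.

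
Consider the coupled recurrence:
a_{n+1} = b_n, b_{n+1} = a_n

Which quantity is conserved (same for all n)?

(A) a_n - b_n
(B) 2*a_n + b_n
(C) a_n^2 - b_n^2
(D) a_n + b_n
D

Replace a_n by a_{n+1} = b_n and b_n by b_{n+1} = a_n in each option and simplify:
(A) a_n - b_n  ->  (b_n) - (a_n) = -a_n + b_n   [not conserved]
(B) 2*a_n + b_n  ->  2*(b_n) + (a_n) = a_n + 2*b_n   [not conserved]
(C) a_n^2 - b_n^2  ->  (b_n)^2 - (a_n)^2 = -a_n^2 + b_n^2   [not conserved]
(D) a_n + b_n  ->  (b_n) + (a_n) = a_n + b_n   [conserved]

Only (D) a_n + b_n returns to itself after one step, so it is the conserved quantity.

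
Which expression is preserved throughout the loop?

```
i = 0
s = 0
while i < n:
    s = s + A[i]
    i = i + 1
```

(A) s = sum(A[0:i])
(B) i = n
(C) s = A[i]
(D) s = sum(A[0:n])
A

A loop invariant must hold before the first iteration and be re-established by every execution of the body.

(A) s = sum(A[0:i]): Initially i = 0 and s = 0 = sum of the empty slice A[0:0]. If s = sum(A[0:i]) holds at the top of an iteration, the body sets s to sum(A[0:i]) + A[i] = sum(A[0:i+1]) and then i to i+1, so s = sum(A[0:i]) holds again. At exit i = n, giving s = sum(A[0:n]).

The other options fail:
(B) i = n: false initially (i = 0); it is the exit condition, not an invariant.
(C) s = A[i]: after the first iteration s = A[0] but i = 1, so s = A[i] compares s with the wrong element (and fails in general).
(D) s = sum(A[0:n]): false before the loop (s = 0, not the full sum) -- it only becomes true at exit.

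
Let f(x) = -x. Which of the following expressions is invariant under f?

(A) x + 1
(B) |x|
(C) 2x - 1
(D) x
B

For f(x) = -x:
Applying f replaces x by -x. Since |-x| = |x|, the absolute value is unchanged by f, whereas x -> -x, 2x - 1 -> -2x - 1 and x + 1 -> -x + 1 all change.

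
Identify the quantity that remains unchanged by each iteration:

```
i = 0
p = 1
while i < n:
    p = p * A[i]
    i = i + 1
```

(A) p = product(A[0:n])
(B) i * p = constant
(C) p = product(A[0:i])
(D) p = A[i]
C

A loop invariant must hold before the first iteration and be re-established by every execution of the body.

(C) p = product(A[0:i]): Initially i = 0 and p = 1 = product of the empty slice A[0:0]. If p = product(A[0:i]) holds at the top of an iteration, the body sets p to product(A[0:i]) * A[i] = product(A[0:i+1]) and then i to i+1, so the property is restored. At exit i = n, giving p = product(A[0:n]).

The other options fail:
(A) p = product(A[0:n]): false before the loop (p = 1, not the full product) -- it only becomes true at exit.
(B) i * p = constant: initially i * p = 0, but after one iteration it is 1 * A[0], which is nonzero in general.
(D) p = A[i]: after the first iteration p = A[0] but i = 1; in general p is a product of several elements, not a single one.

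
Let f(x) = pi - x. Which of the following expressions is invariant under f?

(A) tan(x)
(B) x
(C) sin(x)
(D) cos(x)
C

For f(x) = pi - x:
sin(pi - x) = sin(x), so sine is invariant under this transformation.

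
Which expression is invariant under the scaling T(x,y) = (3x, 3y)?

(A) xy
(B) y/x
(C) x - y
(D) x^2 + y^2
B

Under the uniform scaling T(x,y) = (3x, 3y):
Substitute the transformed coordinates into each option and compare with the original:
(A) xy  ->  (3x)(3y) = 9xy   [differs from xy: not invariant]
(B) y/x  ->  (3y)/(3x) = y/x   [equals y/x: invariant]
(C) x - y  ->  (3x) - (3y) = 3x - 3y   [differs from x - y: not invariant]
(D) x^2 + y^2  ->  (3x)^2 + (3y)^2 = 9x^2 + 9y^2   [differs from x^2 + y^2: not invariant]

Only option (B), y/x, is unchanged by the transformation.
The common factor 3 cancels in a ratio of coordinates, while sums, products and sums of squares pick up factors of 3 or 9.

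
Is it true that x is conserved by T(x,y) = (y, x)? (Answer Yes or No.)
No

Substitute T(x,y) = (y, x) into the expression and compare with the original.

Original: x
After applying T: (y) = y

This differs from the original x (difference: -x + y), so the expression is NOT invariant.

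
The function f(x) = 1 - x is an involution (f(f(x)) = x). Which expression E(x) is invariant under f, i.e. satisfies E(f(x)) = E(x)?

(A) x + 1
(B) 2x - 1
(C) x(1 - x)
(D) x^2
C

Replace x by f(x) = 1 - x in each option and simplify. As a quick numerical cross-check, also compare E(3) with E(f(3)) = E(-2).

(A) x + 1  ->  (1 - x) + 1 = 2 - x; check: E(3) = 4 but E(-2) = -1.   [not invariant]
(B) 2x - 1  ->  2(1 - x) - 1 = 1 - 2x; check: E(3) = 5 but E(-2) = -5.   [not invariant]
(C) x(1 - x)  ->  (1 - x)(1 - (1 - x)), which simplifies back to x(1 - x); check: E(3) = -6, E(-2) = -6.   [invariant]
(D) x^2  ->  (1 - x)^2 = (x - 1)^2; check: E(3) = 9 but E(-2) = 4.   [not invariant]

Only (C) is unchanged. E is symmetric under swapping x with f(x) = 1 - x, which is exactly what an involution does.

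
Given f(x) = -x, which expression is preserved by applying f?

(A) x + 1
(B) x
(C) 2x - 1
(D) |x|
D

For f(x) = -x:
Applying f replaces x by -x. Since |-x| = |x|, the absolute value is unchanged by f, whereas x -> -x, 2x - 1 -> -2x - 1 and x + 1 -> -x + 1 all change.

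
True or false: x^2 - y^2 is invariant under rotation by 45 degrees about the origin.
False

Applying rotation by 45 degrees: x' = x*cos(45 degrees) - y*sin(45 degrees) = sqrt(2)x/2 - sqrt(2)y/2, y' = x*sin(45 degrees) + y*cos(45 degrees) = sqrt(2)x/2 + sqrt(2)y/2

Substituting into x^2 - y^2:
(sqrt(2)x/2 - sqrt(2)y/2)^2 - (sqrt(2)x/2 + sqrt(2)y/2)^2
= -2xy

This differs from the original expression x^2 - y^2, so it is NOT invariant.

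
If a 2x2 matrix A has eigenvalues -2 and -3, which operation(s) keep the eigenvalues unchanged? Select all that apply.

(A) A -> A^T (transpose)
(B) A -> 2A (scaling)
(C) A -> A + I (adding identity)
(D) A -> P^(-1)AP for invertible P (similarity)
A and D

Eigenvalues are preserved by:
1. Similarity transformations: A -> P^(-1)AP (same characteristic polynomial)
2. Transpose: A^T has the same eigenvalues as A

Eigenvalues are NOT preserved by:
- Adding identity: eigenvalues become -2+1, -3+1
- Scaling: eigenvalues become -4, -6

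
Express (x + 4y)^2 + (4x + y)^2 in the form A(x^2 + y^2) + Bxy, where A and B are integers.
17(x^2 + y^2) + 16xy

Expanding: (x + 4y)^2 = x^2 + 8xy + 16y^2
(4x + y)^2 = 16x^2 + 8xy + y^2
Sum = (1+16)(x^2+y^2) + 16xy = 17(x^2 + y^2) + 16xy
This is symmetric in x and y.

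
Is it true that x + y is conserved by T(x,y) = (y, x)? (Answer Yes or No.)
Yes

Substitute T(x,y) = (y, x) into the expression and compare with the original.

Original: x + y
After applying T: (y) + (x) = x + y

This is identical to the original x + y, so the expression is invariant.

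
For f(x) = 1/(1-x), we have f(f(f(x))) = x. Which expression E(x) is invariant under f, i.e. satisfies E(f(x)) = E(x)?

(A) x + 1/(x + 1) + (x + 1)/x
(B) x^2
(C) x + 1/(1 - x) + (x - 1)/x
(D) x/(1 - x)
C

Replace x by f(x) = 1/(1 - x) in each option and simplify. As a quick numerical cross-check, also compare E(4) with E(f(4)) = E(-1/3).

(A) x + 1/(x + 1) + (x + 1)/x  ->  (1/(1 - x)) + 1/((1/(1 - x)) + 1) + ((1/(1 - x)) + 1)/(1/(1 - x)) = (-x^3 + 6x^2 - 11x + 7)/(x^2 - 3x + 2); check: E(4) = 109/20 but E(-1/3) = -5/6.   [not invariant]
(B) x^2  ->  (1/(1 - x))^2 = (x - 1)^(-2); check: E(4) = 16 but E(-1/3) = 1/9.   [not invariant]
(C) x + 1/(1 - x) + (x - 1)/x  ->  (1/(1 - x)) + 1/(1 - (1/(1 - x))) + ((1/(1 - x)) - 1)/(1/(1 - x)), which simplifies back to x + 1/(1 - x) + (x - 1)/x; check: E(4) = 53/12, E(-1/3) = 53/12.   [invariant]
(D) x/(1 - x)  ->  (1/(1 - x))/(1 - (1/(1 - x))) = -1/x; check: E(4) = -4/3 but E(-1/3) = -1/4.   [not invariant]

Only (C) is unchanged. Indeed f(f(x)) = 1/(1 - 1/(1-x)) = (1-x)/(-x) = (x-1)/x, so E(x) = x + f(x) + f(f(x)) is the sum over the whole 3-cycle; applying f just permutes the three terms cyclically (x -> f(x) -> f(f(x)) -> x), leaving the sum unchanged.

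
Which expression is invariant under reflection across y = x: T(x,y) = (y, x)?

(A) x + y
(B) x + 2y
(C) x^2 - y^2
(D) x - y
A

The map is reflection across y = x: T(x,y) = (y, x).
Substitute the transformed coordinates into each option and compare with the original:
(A) x + y  ->  (y) + (x) = x + y   [equals x + y: invariant]
(B) x + 2y  ->  (y) + 2(x) = 2x + y   [differs from x + 2y: not invariant]
(C) x^2 - y^2  ->  (y)^2 - (x)^2 = -x^2 + y^2   [differs from x^2 - y^2: not invariant]
(D) x - y  ->  (y) - (x) = -x + y   [differs from x - y: not invariant]

Only option (A), x + y, is unchanged by the transformation.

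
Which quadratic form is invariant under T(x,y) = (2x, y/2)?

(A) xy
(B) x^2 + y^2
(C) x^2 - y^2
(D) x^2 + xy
A

T multiplies x by 2 and divides y by 2.
Substitute the transformed coordinates into each option and compare with the original:
(A) xy  ->  (2x)(y/2) = xy   [equals xy: invariant]
(B) x^2 + y^2  ->  (2x)^2 + (y/2)^2 = 4x^2 + y^2/4   [differs from x^2 + y^2: not invariant]
(C) x^2 - y^2  ->  (2x)^2 - (y/2)^2 = 4x^2 - y^2/4   [differs from x^2 - y^2: not invariant]
(D) x^2 + xy  ->  (2x)^2 + (2x)(y/2) = 4x^2 + xy   [differs from x^2 + xy: not invariant]

Only option (A), xy, is unchanged by the transformation.
The factors 2 and 1/2 cancel only in the pure product xy.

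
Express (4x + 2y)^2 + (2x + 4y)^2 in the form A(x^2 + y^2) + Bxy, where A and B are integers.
20(x^2 + y^2) + 32xy

Expanding: (4x + 2y)^2 = 16x^2 + 16xy + 4y^2
(2x + 4y)^2 = 4x^2 + 16xy + 16y^2
Sum = (16+4)(x^2+y^2) + 32xy = 20(x^2 + y^2) + 32xy
This is symmetric in x and y.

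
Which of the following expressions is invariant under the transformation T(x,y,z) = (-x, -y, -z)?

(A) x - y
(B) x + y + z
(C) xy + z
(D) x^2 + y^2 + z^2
D

Apply T(x,y,z) = (-x, -y, -z) to each option, i.e. replace (x, y, z) by the transformed coordinates.
Substitute the transformed coordinates into each option and compare with the original:
(A) x - y  ->  (-x) - (-y) = -x + y   [differs from x - y: not invariant]
(B) x + y + z  ->  (-x) + (-y) + (-z) = -x - y - z   [differs from x + y + z: not invariant]
(C) xy + z  ->  (-x)(-y) + (-z) = xy - z   [differs from xy + z: not invariant]
(D) x^2 + y^2 + z^2  ->  (-x)^2 + (-y)^2 + (-z)^2 = x^2 + y^2 + z^2   [equals x^2 + y^2 + z^2: invariant]

Only option (D), x^2 + y^2 + z^2, is unchanged by the transformation.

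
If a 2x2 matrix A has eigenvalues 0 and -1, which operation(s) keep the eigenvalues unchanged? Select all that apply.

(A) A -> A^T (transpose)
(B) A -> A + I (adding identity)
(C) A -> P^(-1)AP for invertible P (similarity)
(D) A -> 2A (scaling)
A and C

Eigenvalues are preserved by:
1. Similarity transformations: A -> P^(-1)AP (same characteristic polynomial)
2. Transpose: A^T has the same eigenvalues as A

Eigenvalues are NOT preserved by:
- Adding identity: eigenvalues become 0+1, -1+1
- Scaling: eigenvalues become 0, -2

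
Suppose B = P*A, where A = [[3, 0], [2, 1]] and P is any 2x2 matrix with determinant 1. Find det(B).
3

By the multiplicative property of determinants, det(B) = det(P*A) = det(P) * det(A) = det(A),
so the determinant is invariant under multiplication by any determinant-1 matrix; we just need det(A).

det(A) = (3)(1) - (0)(2) = 3 - 0 = 3

Therefore det(B) = 1 * 3 = 3.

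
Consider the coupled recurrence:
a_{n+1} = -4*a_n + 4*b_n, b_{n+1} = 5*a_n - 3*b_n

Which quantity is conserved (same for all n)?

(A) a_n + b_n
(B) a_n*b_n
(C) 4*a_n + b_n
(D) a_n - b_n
A

Replace a_n by a_{n+1} = -4*a_n + 4*b_n and b_n by b_{n+1} = 5*a_n - 3*b_n in each option and simplify:
(A) a_n + b_n  ->  (-4*a_n + 4*b_n) + (5*a_n - 3*b_n) = a_n + b_n   [conserved]
(B) a_n*b_n  ->  (-4*a_n + 4*b_n)*(5*a_n - 3*b_n) = -20*a_n^2 + 32*a_n*b_n - 12*b_n^2   [not conserved]
(C) 4*a_n + b_n  ->  4*(-4*a_n + 4*b_n) + (5*a_n - 3*b_n) = -11*a_n + 13*b_n   [not conserved]
(D) a_n - b_n  ->  (-4*a_n + 4*b_n) - (5*a_n - 3*b_n) = -9*a_n + 7*b_n   [not conserved]

Only (A) a_n + b_n returns to itself after one step, so it is the conserved quantity.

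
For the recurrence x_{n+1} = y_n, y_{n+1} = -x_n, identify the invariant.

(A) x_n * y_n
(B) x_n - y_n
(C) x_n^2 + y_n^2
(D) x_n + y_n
C

For the recurrence x_{n+1} = y_n, y_{n+1} = -x_n:

x_{n+1}^2 + y_{n+1}^2 = y_n^2 + (-x_n)^2 = x_n^2 + y_n^2
The sum of squares is conserved (like energy in a harmonic oscillator).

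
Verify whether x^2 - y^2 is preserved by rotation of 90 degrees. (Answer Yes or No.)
No

Applying rotation by 90 degrees: x' = x*cos(90 degrees) - y*sin(90 degrees) = -y, y' = x*sin(90 degrees) + y*cos(90 degrees) = x

Substituting into x^2 - y^2:
(-y)^2 - (x)^2
= -x^2 + y^2

This differs from the original expression x^2 - y^2, so it is NOT invariant.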